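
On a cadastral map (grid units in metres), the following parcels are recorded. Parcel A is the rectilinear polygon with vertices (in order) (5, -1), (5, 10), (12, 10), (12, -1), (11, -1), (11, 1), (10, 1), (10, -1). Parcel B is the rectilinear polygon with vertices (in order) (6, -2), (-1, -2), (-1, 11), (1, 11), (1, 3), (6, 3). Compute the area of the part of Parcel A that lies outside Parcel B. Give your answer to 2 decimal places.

|Parcel A| = 75, |Parcel A∩Parcel B| = 4.
|Parcel A ∖ Parcel B| = |Parcel A| − |Parcel A∩Parcel B| = 75 − 4 = 71.00.

71.00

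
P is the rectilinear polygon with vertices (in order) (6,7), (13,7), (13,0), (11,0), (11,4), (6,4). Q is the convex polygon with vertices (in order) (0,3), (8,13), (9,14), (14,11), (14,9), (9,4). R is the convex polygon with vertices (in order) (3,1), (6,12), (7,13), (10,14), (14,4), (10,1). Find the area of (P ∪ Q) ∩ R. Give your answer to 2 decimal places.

65.78

|P ∪ Q| = 91.5.
|(P ∪ Q) ∩ R| = 65.78.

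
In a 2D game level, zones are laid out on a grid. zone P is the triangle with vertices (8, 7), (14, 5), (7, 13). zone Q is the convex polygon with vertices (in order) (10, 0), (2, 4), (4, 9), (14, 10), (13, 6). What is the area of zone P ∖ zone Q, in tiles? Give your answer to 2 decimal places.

|zone P| = 17, |zone P∩zone Q| = 12.1166.
|zone P ∖ zone Q| = |zone P| − |zone P∩zone Q| = 17 − 12.1166 = 4.88.

4.88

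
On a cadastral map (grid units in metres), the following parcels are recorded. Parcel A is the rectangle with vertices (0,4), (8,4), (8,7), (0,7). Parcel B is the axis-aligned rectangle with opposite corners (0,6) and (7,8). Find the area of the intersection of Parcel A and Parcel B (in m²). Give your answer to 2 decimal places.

7.00

|Parcel A∩Parcel B|: x∈[0,7], y∈[6,7] → 7·1 = 7.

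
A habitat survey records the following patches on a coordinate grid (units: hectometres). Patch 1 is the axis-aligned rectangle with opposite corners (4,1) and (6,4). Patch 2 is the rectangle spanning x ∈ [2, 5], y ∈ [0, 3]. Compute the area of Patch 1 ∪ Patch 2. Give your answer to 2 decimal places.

By inclusion–exclusion:
Individual areas: |Patch 1| = 6, |Patch 2| = 9.
|Patch 1∩Patch 2|: x∈[4,5], y∈[1,3] → 1·2 = 2.
|Patch 1 ∪ Patch 2| = 15 − 2 = 13.00.

13.00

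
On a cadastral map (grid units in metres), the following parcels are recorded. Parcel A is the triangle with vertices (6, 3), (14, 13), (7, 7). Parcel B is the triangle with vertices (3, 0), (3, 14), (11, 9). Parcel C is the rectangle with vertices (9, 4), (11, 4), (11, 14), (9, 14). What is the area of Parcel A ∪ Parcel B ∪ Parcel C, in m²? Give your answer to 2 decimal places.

74.81

By inclusion–exclusion:
Individual areas: |Parcel A| = 11, |Parcel B| = 56, |Parcel C| = 20.
|Parcel A∩Parcel B| = 8.0223.
|Parcel A∩Parcel C| = 3.1429.
|Parcel B∩Parcel C| = 3.5.
|Parcel A∩Parcel B∩Parcel C| = 2.4711.
|Parcel A ∪ Parcel B ∪ Parcel C| = 87 − 14.6652 + 2.4711 = 74.81.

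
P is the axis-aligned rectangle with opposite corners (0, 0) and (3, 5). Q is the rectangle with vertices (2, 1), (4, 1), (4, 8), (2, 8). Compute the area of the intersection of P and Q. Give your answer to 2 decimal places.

|P∩Q|: x∈[2,3], y∈[1,5] → 1·4 = 4.

4.00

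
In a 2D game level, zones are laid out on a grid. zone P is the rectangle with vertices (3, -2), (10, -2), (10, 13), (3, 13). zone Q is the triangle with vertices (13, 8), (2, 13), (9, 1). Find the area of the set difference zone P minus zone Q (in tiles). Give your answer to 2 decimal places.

67.05

|zone P| = 105, |zone P∩zone Q| = 37.9497.
|zone P ∖ zone Q| = |zone P| − |zone P∩zone Q| = 105 − 37.9497 = 67.05.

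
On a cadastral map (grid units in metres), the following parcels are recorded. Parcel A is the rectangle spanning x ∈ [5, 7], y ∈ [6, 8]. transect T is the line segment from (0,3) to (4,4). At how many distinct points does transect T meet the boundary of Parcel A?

The segment lies entirely outside Parcel A and never meets its boundary.

0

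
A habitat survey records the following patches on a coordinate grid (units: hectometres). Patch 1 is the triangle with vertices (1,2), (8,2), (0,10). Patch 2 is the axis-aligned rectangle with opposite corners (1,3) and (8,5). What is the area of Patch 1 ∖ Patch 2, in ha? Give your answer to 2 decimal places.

|Patch 1| = 28, |Patch 1∩Patch 2| = 10.
|Patch 1 ∖ Patch 2| = |Patch 1| − |Patch 1∩Patch 2| = 28 − 10 = 18.00.

18.00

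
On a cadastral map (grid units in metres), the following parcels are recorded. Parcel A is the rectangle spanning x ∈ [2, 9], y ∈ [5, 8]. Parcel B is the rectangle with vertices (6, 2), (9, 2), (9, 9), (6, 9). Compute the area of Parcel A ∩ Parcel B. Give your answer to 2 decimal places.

|Parcel A∩Parcel B|: x∈[6,9], y∈[5,8] → 3·3 = 9.

9.00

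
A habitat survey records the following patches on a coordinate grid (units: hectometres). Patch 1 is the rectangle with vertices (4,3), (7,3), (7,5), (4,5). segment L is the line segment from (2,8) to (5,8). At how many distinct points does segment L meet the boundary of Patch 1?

0

The segment lies entirely outside Patch 1 and never meets its boundary.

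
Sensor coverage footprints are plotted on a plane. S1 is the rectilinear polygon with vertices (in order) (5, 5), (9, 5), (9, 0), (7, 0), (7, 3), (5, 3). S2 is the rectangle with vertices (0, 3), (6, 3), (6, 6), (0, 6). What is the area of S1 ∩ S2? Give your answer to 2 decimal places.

2.00

The intersection is the polygon with vertices (6,5), (6,3), (5,3), (5,5).
By the shoelace formula its area is 2.00.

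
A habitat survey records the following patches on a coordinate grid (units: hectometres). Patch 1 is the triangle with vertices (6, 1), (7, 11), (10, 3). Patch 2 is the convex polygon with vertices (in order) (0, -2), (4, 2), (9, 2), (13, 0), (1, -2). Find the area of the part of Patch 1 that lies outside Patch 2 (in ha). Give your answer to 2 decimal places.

18.05

|Patch 1| = 19, |Patch 1∩Patch 2| = 0.95.
|Patch 1 ∖ Patch 2| = |Patch 1| − |Patch 1∩Patch 2| = 19 − 0.95 = 18.05.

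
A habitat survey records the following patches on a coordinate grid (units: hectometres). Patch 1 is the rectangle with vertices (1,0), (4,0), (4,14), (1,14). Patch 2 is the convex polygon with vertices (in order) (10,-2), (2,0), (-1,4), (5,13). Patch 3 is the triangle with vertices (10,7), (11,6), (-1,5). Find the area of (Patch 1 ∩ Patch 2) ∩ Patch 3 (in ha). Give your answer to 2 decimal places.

1.03

The region (Patch 1 ∩ Patch 2) ∩ Patch 3 is the polygon with vertices (1,5.364), (4,5.909), (4,5.417), (1,5.167).
By the shoelace formula its area is 1.03.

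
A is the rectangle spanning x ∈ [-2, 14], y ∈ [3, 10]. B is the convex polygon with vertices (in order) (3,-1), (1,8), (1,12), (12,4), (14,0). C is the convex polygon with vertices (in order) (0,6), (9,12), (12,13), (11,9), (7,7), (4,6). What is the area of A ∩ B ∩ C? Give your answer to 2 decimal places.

The intersection is the polygon with vertices (7.519,7.259), (7,7), (4,6), (1.444,6), (1.258,6.839), (4.826,9.217).
By the shoelace formula its area is 11.10.

11.10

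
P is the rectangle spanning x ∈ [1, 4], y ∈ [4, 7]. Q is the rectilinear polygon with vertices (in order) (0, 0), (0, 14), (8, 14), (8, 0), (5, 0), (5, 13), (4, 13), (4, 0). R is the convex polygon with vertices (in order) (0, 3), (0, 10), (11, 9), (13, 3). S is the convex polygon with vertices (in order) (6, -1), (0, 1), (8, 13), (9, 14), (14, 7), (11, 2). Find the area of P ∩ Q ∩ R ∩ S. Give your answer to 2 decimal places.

The intersection is the polygon with vertices (4,4), (2,4), (4,7).
By the shoelace formula its area is 3.00.

3.00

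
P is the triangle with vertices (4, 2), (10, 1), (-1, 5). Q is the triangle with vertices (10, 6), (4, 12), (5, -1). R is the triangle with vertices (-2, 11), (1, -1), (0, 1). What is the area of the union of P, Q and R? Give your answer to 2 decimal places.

43.63

By inclusion–exclusion:
Individual areas: |P| = 6.5, |Q| = 36, |R| = 3.
|P∩Q| = 1.8351.
|P∩R| = 0.0324.
|Q∩R| = 0.
|P∩Q∩R| = 0.
|P ∪ Q ∪ R| = 45.5 − 1.8675 + 0 = 43.63.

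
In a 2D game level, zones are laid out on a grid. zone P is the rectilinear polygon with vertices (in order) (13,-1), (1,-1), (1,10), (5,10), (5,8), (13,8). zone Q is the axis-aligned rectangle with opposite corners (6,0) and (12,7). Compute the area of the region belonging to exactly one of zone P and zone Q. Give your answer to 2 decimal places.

|zone P| = 116, |zone Q| = 42, |zone P∩zone Q| = 42.
|zone P △ zone Q| = |zone P| + |zone Q| − 2·|zone P∩zone Q| = 116 + 42 − 84 = 74.00.

74.00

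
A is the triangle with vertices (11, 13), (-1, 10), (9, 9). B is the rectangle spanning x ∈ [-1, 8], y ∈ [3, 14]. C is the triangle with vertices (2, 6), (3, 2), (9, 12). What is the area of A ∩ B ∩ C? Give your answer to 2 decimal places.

1.75

The intersection is the polygon with vertices (8,10.333), (7.302,9.17), (5.866,9.313), (8,11.143).
By the shoelace formula its area is 1.75.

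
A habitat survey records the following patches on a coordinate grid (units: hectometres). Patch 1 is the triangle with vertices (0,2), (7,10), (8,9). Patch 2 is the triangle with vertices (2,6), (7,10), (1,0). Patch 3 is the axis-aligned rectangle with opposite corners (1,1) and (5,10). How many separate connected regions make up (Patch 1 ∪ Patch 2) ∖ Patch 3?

(Patch 1 ∪ Patch 2) ∖ Patch 3 splits into 3 disjoint pieces (area 4.8375, area 0.2167, area 0.1339).

3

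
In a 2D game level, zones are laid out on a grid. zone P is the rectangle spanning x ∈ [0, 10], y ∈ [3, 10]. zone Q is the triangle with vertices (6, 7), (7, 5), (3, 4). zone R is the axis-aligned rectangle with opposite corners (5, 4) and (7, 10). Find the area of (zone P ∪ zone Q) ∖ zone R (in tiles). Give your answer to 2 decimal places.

58.00

|zone P ∪ zone Q| = 70.
|(zone P ∪ zone Q) ∩ zone R| = 12.
|(zone P ∪ zone Q) ∖ zone R| = 70 − 12 = 58.00.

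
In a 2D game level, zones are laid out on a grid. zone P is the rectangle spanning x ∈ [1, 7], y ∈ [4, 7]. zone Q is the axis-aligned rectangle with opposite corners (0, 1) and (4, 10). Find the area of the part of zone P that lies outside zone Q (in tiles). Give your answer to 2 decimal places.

9.00

|zone P∩zone Q|: x∈[1,4], y∈[4,7] → 3·3 = 9.
|zone P| = 18.
|zone P ∖ zone Q| = |zone P| − |zone P∩zone Q| = 18 − 9 = 9.00.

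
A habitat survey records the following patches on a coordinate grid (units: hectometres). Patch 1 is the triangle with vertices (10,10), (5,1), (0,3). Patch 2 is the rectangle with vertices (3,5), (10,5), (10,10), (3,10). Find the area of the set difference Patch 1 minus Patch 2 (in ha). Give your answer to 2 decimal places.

|Patch 1| = 27.5, |Patch 1∩Patch 2| = 10.9056.
|Patch 1 ∖ Patch 2| = |Patch 1| − |Patch 1∩Patch 2| = 27.5 − 10.9056 = 16.59.

16.59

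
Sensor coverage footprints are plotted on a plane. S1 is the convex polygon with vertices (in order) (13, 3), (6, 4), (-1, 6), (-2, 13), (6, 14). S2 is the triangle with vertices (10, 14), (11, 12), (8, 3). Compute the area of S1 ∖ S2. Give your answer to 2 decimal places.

96.15

|S1| = 98.5, |S1∩S2| = 2.3512.
|S1 ∖ S2| = |S1| − |S1∩S2| = 98.5 − 2.3512 = 96.15.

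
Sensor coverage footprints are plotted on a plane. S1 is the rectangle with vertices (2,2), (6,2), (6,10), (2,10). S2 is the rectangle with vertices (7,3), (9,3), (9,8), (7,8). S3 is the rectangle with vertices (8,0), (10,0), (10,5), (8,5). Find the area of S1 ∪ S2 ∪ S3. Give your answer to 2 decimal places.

By inclusion–exclusion:
Individual areas: |S1| = 32, |S2| = 10, |S3| = 10.
|S1∩S2| = 0 (no overlap).
|S1∩S3| = 0 (no overlap).
|S2∩S3|: x∈[8,9], y∈[3,5] → 1·2 = 2.
|S1∩S2∩S3| = 0.
|S1 ∪ S2 ∪ S3| = 52 − 2 + 0 = 50.00.

50.00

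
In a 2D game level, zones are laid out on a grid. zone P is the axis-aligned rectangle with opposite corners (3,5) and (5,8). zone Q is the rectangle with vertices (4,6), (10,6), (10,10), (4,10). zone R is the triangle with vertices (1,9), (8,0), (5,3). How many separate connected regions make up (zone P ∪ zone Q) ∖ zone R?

2

(zone P ∪ zone Q) ∖ zone R splits into 2 disjoint pieces (area 27.2063, area 0.3333).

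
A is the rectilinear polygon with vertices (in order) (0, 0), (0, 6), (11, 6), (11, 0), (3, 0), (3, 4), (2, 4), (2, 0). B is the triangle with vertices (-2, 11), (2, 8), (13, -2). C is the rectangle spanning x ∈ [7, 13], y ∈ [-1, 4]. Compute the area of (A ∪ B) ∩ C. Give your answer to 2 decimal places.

The region (A ∪ B) ∩ C is the polygon with vertices (11,0), (10.8,0), (11.9,-1), (11.846,-1), (10.692,0), (7,0), (7,4), (11,4).
By the shoelace formula its area is 16.08.

16.08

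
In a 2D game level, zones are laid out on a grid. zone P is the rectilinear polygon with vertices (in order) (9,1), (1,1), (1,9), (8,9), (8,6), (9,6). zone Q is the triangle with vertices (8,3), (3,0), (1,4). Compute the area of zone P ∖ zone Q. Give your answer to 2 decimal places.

|zone P| = 61, |zone P∩zone Q| = 11.9167.
|zone P ∖ zone Q| = |zone P| − |zone P∩zone Q| = 61 − 11.9167 = 49.08.

49.08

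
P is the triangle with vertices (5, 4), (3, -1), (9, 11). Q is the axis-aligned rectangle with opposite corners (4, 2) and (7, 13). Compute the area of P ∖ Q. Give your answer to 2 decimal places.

0.95

|P| = 3, |P∩Q| = 2.05.
|P ∖ Q| = |P| − |P∩Q| = 3 − 2.05 = 0.95.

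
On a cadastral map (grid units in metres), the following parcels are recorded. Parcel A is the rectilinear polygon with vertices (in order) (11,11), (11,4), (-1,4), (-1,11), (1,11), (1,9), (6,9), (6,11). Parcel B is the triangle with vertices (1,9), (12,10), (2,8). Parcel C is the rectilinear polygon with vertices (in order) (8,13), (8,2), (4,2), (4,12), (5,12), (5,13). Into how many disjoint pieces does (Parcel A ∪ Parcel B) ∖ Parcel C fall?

(Parcel A ∪ Parcel B) ∖ Parcel C splits into 2 disjoint pieces (area 21.0545, area 29.4091).

2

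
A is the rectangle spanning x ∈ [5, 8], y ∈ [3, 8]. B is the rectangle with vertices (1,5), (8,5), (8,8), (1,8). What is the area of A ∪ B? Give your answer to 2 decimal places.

By inclusion–exclusion:
Individual areas: |A| = 15, |B| = 21.
|A∩B|: x∈[5,8], y∈[5,8] → 3·3 = 9.
|A ∪ B| = 36 − 9 = 27.00.

27.00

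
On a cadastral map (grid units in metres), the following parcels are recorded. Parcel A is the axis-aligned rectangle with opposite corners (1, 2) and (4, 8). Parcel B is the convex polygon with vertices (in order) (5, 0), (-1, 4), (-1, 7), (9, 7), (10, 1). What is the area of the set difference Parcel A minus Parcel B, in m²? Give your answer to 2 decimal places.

3.33

|Parcel A| = 18, |Parcel A∩Parcel B| = 14.6667.
|Parcel A ∖ Parcel B| = |Parcel A| − |Parcel A∩Parcel B| = 18 − 14.6667 = 3.33.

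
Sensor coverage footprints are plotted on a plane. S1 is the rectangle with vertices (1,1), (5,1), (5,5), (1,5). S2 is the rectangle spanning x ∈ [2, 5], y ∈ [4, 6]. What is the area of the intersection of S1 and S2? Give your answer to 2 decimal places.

3.00

|S1∩S2|: x∈[2,5], y∈[4,5] → 3·1 = 3.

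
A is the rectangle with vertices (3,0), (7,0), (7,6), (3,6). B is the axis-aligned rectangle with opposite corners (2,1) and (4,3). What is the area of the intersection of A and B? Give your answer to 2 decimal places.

|A∩B|: x∈[3,4], y∈[1,3] → 1·2 = 2.

2.00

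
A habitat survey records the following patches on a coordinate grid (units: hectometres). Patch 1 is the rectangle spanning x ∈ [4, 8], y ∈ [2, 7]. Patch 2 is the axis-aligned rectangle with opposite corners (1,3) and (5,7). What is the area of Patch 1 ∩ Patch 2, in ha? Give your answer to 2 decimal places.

4.00

|Patch 1∩Patch 2|: x∈[4,5], y∈[3,7] → 1·4 = 4.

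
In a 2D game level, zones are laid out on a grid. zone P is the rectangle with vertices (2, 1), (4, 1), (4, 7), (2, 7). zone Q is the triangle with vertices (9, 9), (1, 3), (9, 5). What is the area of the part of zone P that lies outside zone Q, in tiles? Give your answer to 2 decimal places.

|zone P| = 12, |zone P∩zone Q| = 2.
|zone P ∖ zone Q| = |zone P| − |zone P∩zone Q| = 12 − 2 = 10.00.

10.00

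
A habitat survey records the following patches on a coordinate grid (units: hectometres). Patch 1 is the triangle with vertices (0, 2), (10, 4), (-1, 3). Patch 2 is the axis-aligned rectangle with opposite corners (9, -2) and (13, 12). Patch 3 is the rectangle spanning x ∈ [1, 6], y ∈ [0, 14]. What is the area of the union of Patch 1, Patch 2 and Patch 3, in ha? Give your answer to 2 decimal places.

128.40

By inclusion–exclusion:
Individual areas: |Patch 1| = 6, |Patch 2| = 56, |Patch 3| = 70.
|Patch 1∩Patch 2| = 0.0545.
|Patch 1∩Patch 3| = 3.5455.
|Patch 2∩Patch 3| = 0 (no overlap).
|Patch 1∩Patch 2∩Patch 3| = 0.
|Patch 1 ∪ Patch 2 ∪ Patch 3| = 132 − 3.6 + 0 = 128.40.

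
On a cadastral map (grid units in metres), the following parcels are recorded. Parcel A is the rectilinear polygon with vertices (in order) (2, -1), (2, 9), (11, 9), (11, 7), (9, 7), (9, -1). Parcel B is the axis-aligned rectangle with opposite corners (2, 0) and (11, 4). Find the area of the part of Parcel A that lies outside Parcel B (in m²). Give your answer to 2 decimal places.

46.00

|Parcel A| = 74, |Parcel A∩Parcel B| = 28.
|Parcel A ∖ Parcel B| = |Parcel A| − |Parcel A∩Parcel B| = 74 − 28 = 46.00.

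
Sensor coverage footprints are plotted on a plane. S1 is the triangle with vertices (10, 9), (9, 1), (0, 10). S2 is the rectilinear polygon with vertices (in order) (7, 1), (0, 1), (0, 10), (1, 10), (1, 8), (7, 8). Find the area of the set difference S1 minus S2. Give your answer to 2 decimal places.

27.55

|S1| = 40.5, |S1∩S2| = 12.95.
|S1 ∖ S2| = |S1| − |S1∩S2| = 40.5 − 12.95 = 27.55.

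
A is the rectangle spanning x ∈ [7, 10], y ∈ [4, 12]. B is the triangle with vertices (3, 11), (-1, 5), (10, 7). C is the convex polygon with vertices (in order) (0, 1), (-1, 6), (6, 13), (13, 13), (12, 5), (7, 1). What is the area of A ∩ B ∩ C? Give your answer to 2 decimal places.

The intersection is the polygon with vertices (10,7), (7,6.455), (7,8.714).
By the shoelace formula its area is 3.39.

3.39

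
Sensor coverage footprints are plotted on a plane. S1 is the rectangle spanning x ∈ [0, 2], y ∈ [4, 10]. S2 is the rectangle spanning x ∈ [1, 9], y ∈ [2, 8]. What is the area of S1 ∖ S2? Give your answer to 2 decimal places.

8.00

|S1∩S2|: x∈[1,2], y∈[4,8] → 1·4 = 4.
|S1| = 12.
|S1 ∖ S2| = |S1| − |S1∩S2| = 12 − 4 = 8.00.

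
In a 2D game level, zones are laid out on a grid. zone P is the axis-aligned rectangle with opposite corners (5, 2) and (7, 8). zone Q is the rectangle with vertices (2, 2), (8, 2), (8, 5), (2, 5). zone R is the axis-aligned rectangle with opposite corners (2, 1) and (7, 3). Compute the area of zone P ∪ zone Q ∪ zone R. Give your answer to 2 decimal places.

29.00

By inclusion–exclusion:
Individual areas: |zone P| = 12, |zone Q| = 18, |zone R| = 10.
|zone P∩zone Q|: x∈[5,7], y∈[2,5] → 2·3 = 6.
|zone P∩zone R|: x∈[5,7], y∈[2,3] → 2·1 = 2.
|zone Q∩zone R|: x∈[2,7], y∈[2,3] → 5·1 = 5.
|zone P∩zone Q∩zone R| = 2.
|zone P ∪ zone Q ∪ zone R| = 40 − 13 + 2 = 29.00.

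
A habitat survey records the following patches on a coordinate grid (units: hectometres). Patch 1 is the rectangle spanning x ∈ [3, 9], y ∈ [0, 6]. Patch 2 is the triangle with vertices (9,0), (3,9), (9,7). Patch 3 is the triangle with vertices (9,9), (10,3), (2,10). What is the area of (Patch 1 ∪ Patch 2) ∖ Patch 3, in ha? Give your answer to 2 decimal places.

35.99

|Patch 1 ∪ Patch 2| = 45.
|(Patch 1 ∪ Patch 2) ∩ Patch 3| = 9.0144.
|(Patch 1 ∪ Patch 2) ∖ Patch 3| = 45 − 9.0144 = 35.99.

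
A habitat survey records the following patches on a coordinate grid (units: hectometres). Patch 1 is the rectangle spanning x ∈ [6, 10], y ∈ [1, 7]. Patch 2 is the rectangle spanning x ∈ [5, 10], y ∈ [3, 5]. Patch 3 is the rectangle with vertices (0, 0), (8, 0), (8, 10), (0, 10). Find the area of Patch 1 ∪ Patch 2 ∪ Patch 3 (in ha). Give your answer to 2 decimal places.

92.00

By inclusion–exclusion:
Individual areas: |Patch 1| = 24, |Patch 2| = 10, |Patch 3| = 80.
|Patch 1∩Patch 2|: x∈[6,10], y∈[3,5] → 4·2 = 8.
|Patch 1∩Patch 3|: x∈[6,8], y∈[1,7] → 2·6 = 12.
|Patch 2∩Patch 3|: x∈[5,8], y∈[3,5] → 3·2 = 6.
|Patch 1∩Patch 2∩Patch 3| = 4.
|Patch 1 ∪ Patch 2 ∪ Patch 3| = 114 − 26 + 4 = 92.00.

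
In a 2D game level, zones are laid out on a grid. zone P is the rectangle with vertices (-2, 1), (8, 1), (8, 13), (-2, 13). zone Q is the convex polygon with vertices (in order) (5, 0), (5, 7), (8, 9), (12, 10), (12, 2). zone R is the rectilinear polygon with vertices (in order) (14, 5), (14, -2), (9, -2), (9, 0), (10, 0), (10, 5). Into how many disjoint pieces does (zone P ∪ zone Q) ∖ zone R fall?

1

(zone P ∪ zone Q) ∖ zone R is a single connected region.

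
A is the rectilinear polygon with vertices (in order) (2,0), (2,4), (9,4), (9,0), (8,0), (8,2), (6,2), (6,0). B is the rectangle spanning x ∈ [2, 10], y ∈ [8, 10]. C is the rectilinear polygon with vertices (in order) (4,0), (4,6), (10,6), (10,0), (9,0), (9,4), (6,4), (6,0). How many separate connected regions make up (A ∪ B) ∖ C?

(A ∪ B) ∖ C splits into 3 disjoint pieces (area 8, area 8, area 16).

3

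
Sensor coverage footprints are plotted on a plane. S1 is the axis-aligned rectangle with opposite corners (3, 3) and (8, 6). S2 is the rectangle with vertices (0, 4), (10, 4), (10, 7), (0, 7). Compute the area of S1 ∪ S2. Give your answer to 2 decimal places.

35.00

By inclusion–exclusion:
Individual areas: |S1| = 15, |S2| = 30.
|S1∩S2|: x∈[3,8], y∈[4,6] → 5·2 = 10.
|S1 ∪ S2| = 45 − 10 = 35.00.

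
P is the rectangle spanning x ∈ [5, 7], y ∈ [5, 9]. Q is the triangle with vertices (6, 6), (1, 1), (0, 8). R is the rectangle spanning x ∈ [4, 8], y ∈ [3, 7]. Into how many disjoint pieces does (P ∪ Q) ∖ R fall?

2

(P ∪ Q) ∖ R splits into 2 disjoint pieces (area 4, area 17.3333).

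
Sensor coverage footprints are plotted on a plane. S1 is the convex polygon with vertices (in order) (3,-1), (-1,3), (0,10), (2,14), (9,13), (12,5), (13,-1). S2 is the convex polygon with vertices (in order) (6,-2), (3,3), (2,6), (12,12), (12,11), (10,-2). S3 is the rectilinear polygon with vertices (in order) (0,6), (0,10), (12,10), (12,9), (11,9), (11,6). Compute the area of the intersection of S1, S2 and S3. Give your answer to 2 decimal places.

21.65

The intersection is the polygon with vertices (8.667,10), (10.125,10), (11,7.667), (11,6), (2,6).
By the shoelace formula its area is 21.65.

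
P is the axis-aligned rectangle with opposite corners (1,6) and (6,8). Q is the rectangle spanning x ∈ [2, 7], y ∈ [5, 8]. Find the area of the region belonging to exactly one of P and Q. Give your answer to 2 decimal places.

9.00

|P∩Q|: x∈[2,6], y∈[6,8] → 4·2 = 8.
|P △ Q| = |P| + |Q| − 2·|P∩Q| = 10 + 15 − 16 = 9.00.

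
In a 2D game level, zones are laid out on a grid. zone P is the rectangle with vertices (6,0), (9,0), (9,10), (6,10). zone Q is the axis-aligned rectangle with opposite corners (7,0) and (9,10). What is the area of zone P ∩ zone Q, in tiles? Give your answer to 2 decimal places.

|zone P∩zone Q|: x∈[7,9], y∈[0,10] → 2·10 = 20.

20.00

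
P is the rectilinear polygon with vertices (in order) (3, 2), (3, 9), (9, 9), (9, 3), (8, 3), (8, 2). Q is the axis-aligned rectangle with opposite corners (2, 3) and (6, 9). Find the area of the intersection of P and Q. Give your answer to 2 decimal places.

The intersection is the polygon with vertices (3,9), (6,9), (6,3), (3,3).
By the shoelace formula its area is 18.00.

18.00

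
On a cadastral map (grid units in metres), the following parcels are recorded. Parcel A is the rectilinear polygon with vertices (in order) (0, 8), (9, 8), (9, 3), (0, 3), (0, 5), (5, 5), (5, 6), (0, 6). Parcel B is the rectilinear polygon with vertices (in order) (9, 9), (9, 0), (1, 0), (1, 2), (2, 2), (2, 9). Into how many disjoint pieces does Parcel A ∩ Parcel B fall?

Parcel A ∩ Parcel B is a single connected region.

1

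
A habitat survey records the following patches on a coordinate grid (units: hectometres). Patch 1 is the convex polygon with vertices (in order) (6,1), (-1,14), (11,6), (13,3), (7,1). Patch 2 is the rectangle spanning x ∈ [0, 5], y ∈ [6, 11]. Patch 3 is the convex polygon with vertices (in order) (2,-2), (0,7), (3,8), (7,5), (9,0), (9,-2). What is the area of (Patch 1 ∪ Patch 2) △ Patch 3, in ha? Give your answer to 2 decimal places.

94.67

|Patch 1 ∪ Patch 2| = 74.0577.
|(Patch 1 ∪ Patch 2) ∩ Patch 3| = 20.9432.
|(Patch 1 ∪ Patch 2) △ Patch 3| = 74.0577 + 62.5 − 41.8864 = 94.67.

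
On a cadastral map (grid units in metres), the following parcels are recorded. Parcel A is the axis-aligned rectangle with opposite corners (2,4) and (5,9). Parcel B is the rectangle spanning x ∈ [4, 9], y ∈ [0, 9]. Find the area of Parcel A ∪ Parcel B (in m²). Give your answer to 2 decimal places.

55.00

By inclusion–exclusion:
Individual areas: |Parcel A| = 15, |Parcel B| = 45.
|Parcel A∩Parcel B|: x∈[4,5], y∈[4,9] → 1·5 = 5.
|Parcel A ∪ Parcel B| = 60 − 5 = 55.00.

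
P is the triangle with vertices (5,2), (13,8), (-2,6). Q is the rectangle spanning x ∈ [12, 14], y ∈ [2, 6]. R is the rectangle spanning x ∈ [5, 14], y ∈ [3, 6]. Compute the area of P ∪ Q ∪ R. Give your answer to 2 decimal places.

By inclusion–exclusion:
Individual areas: |P| = 37, |Q| = 8, |R| = 27.
|P∩Q| = 0.
|P∩R| = 10.
|Q∩R|: x∈[12,14], y∈[3,6] → 2·3 = 6.
|P∩Q∩R| = 0.
|P ∪ Q ∪ R| = 72 − 16 + 0 = 56.00.

56.00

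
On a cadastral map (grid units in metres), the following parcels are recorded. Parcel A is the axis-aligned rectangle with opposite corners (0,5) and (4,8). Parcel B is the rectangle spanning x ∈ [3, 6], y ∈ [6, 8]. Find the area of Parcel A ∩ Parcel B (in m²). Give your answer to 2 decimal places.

|Parcel A∩Parcel B|: x∈[3,4], y∈[6,8] → 1·2 = 2.

2.00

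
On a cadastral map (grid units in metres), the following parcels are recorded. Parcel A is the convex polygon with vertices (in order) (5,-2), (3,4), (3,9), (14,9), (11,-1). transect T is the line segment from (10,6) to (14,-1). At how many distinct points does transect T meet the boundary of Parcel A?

The segment meets the boundary at (12.033,2.443).

1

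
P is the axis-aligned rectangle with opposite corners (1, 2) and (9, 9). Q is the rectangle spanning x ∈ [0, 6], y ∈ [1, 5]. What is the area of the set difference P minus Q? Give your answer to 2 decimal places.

|P∩Q|: x∈[1,6], y∈[2,5] → 5·3 = 15.
|P| = 56.
|P ∖ Q| = |P| − |P∩Q| = 56 − 15 = 41.00.

41.00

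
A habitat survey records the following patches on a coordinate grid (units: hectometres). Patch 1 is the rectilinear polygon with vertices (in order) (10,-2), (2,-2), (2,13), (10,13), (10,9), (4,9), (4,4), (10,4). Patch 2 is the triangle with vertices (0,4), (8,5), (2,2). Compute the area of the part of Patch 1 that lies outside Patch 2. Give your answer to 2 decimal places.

|Patch 1| = 90, |Patch 1∩Patch 2| = 4.75.
|Patch 1 ∖ Patch 2| = |Patch 1| − |Patch 1∩Patch 2| = 90 − 4.75 = 85.25.

85.25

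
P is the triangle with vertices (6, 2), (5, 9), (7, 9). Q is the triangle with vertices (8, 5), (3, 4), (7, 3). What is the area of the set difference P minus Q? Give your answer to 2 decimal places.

|P| = 7, |P∩Q| = 0.743.
|P ∖ Q| = |P| − |P∩Q| = 7 − 0.743 = 6.26.

6.26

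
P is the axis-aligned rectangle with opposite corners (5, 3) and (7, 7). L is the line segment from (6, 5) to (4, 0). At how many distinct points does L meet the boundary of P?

1

The segment meets the boundary at (5.2,3).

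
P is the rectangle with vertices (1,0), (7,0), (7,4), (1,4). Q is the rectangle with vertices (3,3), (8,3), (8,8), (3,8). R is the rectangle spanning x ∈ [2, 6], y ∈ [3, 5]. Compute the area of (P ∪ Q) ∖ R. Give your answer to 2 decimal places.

|P ∪ Q| = 45.
|(P ∪ Q) ∩ R| = 7.
|(P ∪ Q) ∖ R| = 45 − 7 = 38.00.

38.00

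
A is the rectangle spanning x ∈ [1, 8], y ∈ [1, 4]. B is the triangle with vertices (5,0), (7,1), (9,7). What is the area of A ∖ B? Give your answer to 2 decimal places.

|A| = 21, |A∩B| = 3.2143.
|A ∖ B| = |A| − |A∩B| = 21 − 3.2143 = 17.79.

17.79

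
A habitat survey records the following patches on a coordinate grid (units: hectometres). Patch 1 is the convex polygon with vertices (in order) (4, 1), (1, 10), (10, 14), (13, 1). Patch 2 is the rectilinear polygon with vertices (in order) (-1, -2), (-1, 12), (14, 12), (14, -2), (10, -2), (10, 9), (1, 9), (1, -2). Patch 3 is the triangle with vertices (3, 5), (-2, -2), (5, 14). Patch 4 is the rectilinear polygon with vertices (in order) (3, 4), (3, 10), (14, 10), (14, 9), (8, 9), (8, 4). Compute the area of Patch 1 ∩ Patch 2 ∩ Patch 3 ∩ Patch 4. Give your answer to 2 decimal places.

The intersection is the polygon with vertices (3.889,9), (3,9), (3,9.429), (3.25,10), (4.111,10).
By the shoelace formula its area is 0.93.

0.93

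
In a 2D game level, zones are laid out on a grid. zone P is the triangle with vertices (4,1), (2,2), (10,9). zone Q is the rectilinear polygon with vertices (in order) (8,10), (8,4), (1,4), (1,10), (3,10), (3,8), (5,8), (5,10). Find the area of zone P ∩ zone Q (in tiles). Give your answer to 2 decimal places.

3.99

The intersection is the polygon with vertices (8,7.25), (8,6.333), (6.25,4), (4.286,4).
By the shoelace formula its area is 3.99.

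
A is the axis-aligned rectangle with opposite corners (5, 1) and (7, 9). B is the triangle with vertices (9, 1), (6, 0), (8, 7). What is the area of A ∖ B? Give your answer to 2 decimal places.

15.11

|A| = 16, |A∩B| = 0.8929.
|A ∖ B| = |A| − |A∩B| = 16 − 0.8929 = 15.11.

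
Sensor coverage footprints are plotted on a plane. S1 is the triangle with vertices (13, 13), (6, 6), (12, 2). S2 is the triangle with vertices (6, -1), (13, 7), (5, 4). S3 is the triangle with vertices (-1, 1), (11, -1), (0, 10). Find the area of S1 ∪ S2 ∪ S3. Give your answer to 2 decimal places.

96.96

By inclusion–exclusion:
Individual areas: |S1| = 35, |S2| = 21.5, |S3| = 55.
|S1∩S2| = 6.4086.
|S1∩S3| = 0.
|S2∩S3| = 8.1327.
|S1∩S2∩S3| = 0.
|S1 ∪ S2 ∪ S3| = 111.5 − 14.5413 + 0 = 96.96.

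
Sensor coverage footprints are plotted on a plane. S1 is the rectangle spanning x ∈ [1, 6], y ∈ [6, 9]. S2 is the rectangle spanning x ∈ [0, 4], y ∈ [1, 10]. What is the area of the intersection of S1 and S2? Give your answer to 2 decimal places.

9.00

|S1∩S2|: x∈[1,4], y∈[6,9] → 3·3 = 9.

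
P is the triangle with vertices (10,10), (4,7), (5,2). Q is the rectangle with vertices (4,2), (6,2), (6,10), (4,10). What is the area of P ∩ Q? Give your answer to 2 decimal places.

The intersection is the polygon with vertices (6,8), (6,3.6), (5,2), (4,7).
By the shoelace formula its area is 7.70.

7.70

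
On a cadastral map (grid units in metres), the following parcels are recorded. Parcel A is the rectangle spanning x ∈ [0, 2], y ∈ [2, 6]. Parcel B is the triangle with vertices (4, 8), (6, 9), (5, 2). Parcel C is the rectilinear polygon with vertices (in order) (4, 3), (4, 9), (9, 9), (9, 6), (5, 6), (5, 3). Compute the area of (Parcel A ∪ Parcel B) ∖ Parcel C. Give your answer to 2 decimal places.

9.23

|Parcel A ∪ Parcel B| = 14.5.
|(Parcel A ∪ Parcel B) ∩ Parcel C| = 5.2738.
|(Parcel A ∪ Parcel B) ∖ Parcel C| = 14.5 − 5.2738 = 9.23.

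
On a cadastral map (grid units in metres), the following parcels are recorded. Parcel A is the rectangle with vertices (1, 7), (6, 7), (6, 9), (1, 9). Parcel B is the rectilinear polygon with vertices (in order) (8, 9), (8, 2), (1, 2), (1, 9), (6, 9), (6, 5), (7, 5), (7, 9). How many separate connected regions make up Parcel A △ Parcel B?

1

Parcel A △ Parcel B is a single connected region.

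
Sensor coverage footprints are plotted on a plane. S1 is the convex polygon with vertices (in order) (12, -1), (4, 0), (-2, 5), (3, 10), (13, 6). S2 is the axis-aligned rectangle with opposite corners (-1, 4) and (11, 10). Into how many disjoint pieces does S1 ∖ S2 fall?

2

S1 ∖ S2 splits into 2 disjoint pieces (area 51.9, area 0.9167).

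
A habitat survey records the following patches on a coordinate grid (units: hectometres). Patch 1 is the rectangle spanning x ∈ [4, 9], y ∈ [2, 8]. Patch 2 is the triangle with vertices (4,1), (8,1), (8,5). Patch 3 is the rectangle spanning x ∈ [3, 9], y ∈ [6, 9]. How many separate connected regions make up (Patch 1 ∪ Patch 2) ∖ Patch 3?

1

(Patch 1 ∪ Patch 2) ∖ Patch 3 is a single connected region.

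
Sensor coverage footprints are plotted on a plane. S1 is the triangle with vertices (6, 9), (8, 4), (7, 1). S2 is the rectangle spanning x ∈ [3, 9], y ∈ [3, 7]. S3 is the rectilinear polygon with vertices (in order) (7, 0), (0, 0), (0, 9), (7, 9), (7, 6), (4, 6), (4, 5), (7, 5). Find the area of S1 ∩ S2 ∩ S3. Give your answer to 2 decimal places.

1.39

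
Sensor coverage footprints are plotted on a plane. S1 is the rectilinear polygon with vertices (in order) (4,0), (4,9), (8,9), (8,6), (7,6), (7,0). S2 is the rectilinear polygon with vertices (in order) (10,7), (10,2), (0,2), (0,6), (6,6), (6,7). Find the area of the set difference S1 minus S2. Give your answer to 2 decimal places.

16.00

|S1| = 30, |S1∩S2| = 14.
|S1 ∖ S2| = |S1| − |S1∩S2| = 30 − 14 = 16.00.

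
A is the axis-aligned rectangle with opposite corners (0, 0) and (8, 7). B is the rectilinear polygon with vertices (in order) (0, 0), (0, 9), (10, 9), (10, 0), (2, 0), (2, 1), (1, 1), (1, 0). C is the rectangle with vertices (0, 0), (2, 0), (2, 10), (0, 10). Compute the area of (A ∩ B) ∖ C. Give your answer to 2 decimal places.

42.00

|A ∩ B| = 55.
|(A ∩ B) ∩ C| = 13.
|(A ∩ B) ∖ C| = 55 − 13 = 42.00.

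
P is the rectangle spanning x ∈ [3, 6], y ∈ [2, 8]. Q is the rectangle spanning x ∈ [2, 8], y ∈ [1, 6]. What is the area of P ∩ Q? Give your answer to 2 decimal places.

12.00

|P∩Q|: x∈[3,6], y∈[2,6] → 3·4 = 12.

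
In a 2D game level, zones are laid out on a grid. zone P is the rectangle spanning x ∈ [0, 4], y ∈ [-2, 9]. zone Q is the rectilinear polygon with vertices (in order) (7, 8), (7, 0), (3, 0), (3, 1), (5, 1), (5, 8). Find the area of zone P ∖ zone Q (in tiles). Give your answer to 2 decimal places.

43.00

|zone P| = 44, |zone P∩zone Q| = 1.
|zone P ∖ zone Q| = |zone P| − |zone P∩zone Q| = 44 − 1 = 43.00.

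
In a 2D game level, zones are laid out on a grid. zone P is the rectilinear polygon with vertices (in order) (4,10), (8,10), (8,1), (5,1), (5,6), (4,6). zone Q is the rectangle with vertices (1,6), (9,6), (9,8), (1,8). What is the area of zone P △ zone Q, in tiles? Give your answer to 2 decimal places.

31.00

|zone P| = 31, |zone Q| = 16, |zone P∩zone Q| = 8.
|zone P △ zone Q| = |zone P| + |zone Q| − 2·|zone P∩zone Q| = 31 + 16 − 16 = 31.00.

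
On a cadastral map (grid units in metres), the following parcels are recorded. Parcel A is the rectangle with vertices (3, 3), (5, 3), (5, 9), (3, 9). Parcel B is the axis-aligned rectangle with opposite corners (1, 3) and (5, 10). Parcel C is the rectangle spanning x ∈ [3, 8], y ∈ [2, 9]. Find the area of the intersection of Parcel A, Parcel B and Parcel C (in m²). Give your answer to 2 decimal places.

The intersection is the polygon with vertices (3,3), (3,9), (5,9), (5,3).
By the shoelace formula its area is 12.00.

12.00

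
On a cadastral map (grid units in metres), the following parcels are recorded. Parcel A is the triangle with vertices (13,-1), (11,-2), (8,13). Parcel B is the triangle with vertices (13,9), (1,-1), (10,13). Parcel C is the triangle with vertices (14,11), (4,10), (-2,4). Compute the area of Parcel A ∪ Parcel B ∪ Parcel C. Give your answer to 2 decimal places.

By inclusion–exclusion:
Individual areas: |Parcel A| = 16.5, |Parcel B| = 39, |Parcel C| = 27.
|Parcel A∩Parcel B| = 3.0886.
|Parcel A∩Parcel C| = 0.8338.
|Parcel B∩Parcel C| = 6.2715.
|Parcel A∩Parcel B∩Parcel C| = 0.8338.
|Parcel A ∪ Parcel B ∪ Parcel C| = 82.5 − 10.1939 + 0.8338 = 73.14.

73.14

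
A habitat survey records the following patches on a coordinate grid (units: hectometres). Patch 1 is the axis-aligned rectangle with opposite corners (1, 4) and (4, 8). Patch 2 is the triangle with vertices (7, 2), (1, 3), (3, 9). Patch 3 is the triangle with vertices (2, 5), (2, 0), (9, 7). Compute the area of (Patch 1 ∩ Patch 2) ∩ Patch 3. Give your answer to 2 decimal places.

2.57

The region (Patch 1 ∩ Patch 2) ∩ Patch 3 is the polygon with vertices (2,4), (2,5), (4,5.571), (4,4).
By the shoelace formula its area is 2.57.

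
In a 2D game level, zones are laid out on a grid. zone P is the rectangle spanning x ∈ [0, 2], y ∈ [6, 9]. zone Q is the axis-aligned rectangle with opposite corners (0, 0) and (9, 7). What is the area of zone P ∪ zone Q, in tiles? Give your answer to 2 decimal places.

67.00

By inclusion–exclusion:
Individual areas: |zone P| = 6, |zone Q| = 63.
|zone P∩zone Q|: x∈[0,2], y∈[6,7] → 2·1 = 2.
|zone P ∪ zone Q| = 69 − 2 = 67.00.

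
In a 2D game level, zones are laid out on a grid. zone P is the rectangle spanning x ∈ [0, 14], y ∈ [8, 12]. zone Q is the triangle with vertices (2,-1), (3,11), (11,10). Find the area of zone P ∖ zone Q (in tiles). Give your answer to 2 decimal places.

37.26

|zone P| = 56, |zone P∩zone Q| = 18.7386.
|zone P ∖ zone Q| = |zone P| − |zone P∩zone Q| = 56 − 18.7386 = 37.26.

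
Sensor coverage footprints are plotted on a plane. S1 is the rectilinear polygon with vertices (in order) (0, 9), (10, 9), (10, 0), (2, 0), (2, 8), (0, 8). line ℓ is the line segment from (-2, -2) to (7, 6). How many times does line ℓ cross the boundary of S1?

The segment meets the boundary at (2,1.556).

1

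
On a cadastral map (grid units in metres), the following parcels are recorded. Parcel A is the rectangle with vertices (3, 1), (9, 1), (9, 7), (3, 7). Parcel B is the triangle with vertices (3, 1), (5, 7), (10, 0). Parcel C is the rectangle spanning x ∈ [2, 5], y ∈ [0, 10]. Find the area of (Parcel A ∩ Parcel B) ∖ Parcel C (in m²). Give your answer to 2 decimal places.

|Parcel A ∩ Parcel B| = 18.8.
|(Parcel A ∩ Parcel B) ∩ Parcel C| = 6.
|(Parcel A ∩ Parcel B) ∖ Parcel C| = 18.8 − 6 = 12.80.

12.80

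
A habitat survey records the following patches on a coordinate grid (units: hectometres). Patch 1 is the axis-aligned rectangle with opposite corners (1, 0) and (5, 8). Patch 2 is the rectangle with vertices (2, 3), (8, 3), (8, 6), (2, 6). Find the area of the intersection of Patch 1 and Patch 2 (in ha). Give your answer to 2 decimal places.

|Patch 1∩Patch 2|: x∈[2,5], y∈[3,6] → 3·3 = 9.

9.00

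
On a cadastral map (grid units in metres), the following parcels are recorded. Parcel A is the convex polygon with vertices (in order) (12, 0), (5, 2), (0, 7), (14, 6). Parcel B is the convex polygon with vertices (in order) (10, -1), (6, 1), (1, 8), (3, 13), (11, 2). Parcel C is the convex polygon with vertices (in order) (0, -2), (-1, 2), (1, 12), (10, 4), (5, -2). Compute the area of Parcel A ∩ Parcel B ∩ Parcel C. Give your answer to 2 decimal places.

The intersection is the polygon with vertices (1.806,6.871), (7.204,6.485), (8.714,5.143), (9.757,3.709), (7.692,1.231), (5.359,1.897).
By the shoelace formula its area is 25.12.

25.12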